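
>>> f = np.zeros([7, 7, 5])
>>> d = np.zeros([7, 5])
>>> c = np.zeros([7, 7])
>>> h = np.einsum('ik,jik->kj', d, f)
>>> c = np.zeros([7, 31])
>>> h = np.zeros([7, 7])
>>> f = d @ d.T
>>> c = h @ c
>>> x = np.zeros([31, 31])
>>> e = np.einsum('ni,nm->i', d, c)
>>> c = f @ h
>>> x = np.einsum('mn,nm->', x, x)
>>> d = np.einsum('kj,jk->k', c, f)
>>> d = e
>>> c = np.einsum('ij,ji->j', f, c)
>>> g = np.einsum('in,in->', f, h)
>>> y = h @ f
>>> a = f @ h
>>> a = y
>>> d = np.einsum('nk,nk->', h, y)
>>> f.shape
(7, 7)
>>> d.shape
()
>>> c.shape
(7,)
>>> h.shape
(7, 7)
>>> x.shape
()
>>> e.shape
(5,)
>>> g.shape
()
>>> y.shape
(7, 7)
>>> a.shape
(7, 7)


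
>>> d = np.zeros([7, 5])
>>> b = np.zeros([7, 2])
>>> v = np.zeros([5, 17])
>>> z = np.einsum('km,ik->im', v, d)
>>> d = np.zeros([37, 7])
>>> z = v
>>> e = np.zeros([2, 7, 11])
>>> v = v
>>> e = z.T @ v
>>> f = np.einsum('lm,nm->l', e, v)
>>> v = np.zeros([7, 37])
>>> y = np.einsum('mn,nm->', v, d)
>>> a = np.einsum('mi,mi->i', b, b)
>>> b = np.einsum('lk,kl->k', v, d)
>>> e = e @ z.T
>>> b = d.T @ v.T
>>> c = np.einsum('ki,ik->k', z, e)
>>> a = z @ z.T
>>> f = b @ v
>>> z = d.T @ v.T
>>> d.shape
(37, 7)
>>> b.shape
(7, 7)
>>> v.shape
(7, 37)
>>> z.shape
(7, 7)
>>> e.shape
(17, 5)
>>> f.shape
(7, 37)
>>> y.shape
()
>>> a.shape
(5, 5)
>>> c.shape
(5,)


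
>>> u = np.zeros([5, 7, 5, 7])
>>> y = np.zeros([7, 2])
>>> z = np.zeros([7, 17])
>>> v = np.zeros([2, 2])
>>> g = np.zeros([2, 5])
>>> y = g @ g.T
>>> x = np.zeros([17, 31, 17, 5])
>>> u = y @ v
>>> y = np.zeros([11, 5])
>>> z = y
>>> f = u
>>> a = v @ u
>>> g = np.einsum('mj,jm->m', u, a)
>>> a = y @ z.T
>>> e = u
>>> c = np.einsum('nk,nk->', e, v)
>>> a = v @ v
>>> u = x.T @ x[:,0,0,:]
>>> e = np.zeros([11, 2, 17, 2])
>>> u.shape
(5, 17, 31, 5)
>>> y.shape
(11, 5)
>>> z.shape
(11, 5)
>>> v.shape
(2, 2)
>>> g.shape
(2,)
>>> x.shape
(17, 31, 17, 5)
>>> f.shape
(2, 2)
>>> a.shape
(2, 2)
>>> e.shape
(11, 2, 17, 2)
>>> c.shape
()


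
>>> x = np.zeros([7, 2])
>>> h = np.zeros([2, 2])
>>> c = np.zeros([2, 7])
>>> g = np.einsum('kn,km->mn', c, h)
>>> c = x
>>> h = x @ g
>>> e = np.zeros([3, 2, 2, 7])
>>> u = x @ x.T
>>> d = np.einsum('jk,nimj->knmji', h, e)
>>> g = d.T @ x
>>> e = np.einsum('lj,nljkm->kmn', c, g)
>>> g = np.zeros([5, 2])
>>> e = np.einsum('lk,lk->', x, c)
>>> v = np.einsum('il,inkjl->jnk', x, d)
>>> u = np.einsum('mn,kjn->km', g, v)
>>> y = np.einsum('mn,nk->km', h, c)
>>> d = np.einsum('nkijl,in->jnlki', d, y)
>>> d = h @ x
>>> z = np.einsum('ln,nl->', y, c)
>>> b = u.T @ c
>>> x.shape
(7, 2)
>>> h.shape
(7, 7)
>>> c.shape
(7, 2)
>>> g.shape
(5, 2)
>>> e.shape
()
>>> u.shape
(7, 5)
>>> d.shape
(7, 2)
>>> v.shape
(7, 3, 2)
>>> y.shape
(2, 7)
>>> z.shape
()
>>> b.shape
(5, 2)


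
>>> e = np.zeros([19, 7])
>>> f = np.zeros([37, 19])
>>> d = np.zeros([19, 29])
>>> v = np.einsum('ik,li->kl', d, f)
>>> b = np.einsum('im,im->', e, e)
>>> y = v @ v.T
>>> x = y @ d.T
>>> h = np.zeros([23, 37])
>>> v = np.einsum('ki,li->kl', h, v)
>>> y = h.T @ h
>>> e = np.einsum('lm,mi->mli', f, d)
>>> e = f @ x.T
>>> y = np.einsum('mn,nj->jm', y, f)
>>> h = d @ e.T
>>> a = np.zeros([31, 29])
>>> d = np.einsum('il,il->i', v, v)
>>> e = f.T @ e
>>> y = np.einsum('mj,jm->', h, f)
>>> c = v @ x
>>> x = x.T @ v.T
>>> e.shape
(19, 29)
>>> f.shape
(37, 19)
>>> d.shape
(23,)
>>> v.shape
(23, 29)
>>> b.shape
()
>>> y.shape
()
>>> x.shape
(19, 23)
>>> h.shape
(19, 37)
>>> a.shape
(31, 29)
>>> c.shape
(23, 19)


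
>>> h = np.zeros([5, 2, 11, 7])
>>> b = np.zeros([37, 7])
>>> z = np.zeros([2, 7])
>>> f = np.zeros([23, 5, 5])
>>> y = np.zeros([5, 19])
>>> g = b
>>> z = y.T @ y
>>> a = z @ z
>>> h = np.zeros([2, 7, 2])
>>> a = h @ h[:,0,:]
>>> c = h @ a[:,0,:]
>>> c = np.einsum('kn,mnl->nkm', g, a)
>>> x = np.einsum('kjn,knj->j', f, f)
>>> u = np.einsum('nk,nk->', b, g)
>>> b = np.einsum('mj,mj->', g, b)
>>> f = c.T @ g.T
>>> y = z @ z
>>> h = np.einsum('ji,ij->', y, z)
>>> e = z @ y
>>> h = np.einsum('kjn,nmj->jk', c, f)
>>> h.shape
(37, 7)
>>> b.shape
()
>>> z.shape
(19, 19)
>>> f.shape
(2, 37, 37)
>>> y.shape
(19, 19)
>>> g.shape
(37, 7)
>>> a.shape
(2, 7, 2)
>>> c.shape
(7, 37, 2)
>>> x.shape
(5,)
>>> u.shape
()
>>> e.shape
(19, 19)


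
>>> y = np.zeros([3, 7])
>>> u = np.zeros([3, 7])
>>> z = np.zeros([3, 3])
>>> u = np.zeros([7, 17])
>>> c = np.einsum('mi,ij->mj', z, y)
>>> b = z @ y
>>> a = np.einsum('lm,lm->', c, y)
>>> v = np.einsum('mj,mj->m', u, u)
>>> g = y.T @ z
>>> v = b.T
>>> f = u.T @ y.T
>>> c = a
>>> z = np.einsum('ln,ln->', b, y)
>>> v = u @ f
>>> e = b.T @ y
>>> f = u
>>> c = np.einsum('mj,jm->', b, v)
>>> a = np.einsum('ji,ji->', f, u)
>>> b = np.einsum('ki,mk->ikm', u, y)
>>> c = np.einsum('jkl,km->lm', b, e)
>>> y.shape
(3, 7)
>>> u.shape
(7, 17)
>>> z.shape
()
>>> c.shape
(3, 7)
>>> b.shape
(17, 7, 3)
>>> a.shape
()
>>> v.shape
(7, 3)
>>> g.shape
(7, 3)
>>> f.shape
(7, 17)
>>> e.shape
(7, 7)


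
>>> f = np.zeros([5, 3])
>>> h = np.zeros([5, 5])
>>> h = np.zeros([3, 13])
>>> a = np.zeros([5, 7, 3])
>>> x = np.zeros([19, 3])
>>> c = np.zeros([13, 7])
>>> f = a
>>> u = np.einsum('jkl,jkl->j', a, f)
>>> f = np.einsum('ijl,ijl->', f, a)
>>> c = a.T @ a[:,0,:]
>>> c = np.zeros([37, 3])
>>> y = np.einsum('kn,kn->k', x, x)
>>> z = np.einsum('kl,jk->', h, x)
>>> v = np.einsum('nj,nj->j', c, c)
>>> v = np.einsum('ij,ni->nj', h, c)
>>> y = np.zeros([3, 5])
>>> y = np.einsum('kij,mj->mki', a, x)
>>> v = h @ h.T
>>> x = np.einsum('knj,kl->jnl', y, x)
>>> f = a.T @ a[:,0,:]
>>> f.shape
(3, 7, 3)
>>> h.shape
(3, 13)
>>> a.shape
(5, 7, 3)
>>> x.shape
(7, 5, 3)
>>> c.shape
(37, 3)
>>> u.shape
(5,)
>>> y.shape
(19, 5, 7)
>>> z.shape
()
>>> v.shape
(3, 3)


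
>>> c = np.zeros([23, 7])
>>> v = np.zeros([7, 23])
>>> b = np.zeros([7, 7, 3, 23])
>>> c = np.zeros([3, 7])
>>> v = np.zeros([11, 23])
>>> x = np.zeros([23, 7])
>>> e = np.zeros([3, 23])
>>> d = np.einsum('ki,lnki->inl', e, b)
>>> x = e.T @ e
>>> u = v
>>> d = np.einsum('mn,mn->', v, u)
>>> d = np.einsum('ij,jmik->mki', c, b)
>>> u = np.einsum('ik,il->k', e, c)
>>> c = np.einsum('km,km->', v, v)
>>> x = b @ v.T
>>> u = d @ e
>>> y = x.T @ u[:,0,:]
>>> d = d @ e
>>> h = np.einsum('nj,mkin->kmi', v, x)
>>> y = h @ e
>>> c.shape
()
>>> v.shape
(11, 23)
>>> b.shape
(7, 7, 3, 23)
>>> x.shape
(7, 7, 3, 11)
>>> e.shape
(3, 23)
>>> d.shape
(7, 23, 23)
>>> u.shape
(7, 23, 23)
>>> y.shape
(7, 7, 23)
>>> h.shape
(7, 7, 3)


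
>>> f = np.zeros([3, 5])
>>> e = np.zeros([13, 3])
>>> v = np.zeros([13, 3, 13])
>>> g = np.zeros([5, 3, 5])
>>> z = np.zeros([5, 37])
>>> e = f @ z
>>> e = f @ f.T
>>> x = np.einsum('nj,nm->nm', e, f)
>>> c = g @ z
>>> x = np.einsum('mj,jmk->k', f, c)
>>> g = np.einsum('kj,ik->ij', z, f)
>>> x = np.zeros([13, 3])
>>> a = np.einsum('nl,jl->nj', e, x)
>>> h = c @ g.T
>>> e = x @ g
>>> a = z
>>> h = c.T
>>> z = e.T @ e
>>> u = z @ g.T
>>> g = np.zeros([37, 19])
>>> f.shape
(3, 5)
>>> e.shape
(13, 37)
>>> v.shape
(13, 3, 13)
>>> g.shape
(37, 19)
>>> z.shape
(37, 37)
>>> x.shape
(13, 3)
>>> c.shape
(5, 3, 37)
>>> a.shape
(5, 37)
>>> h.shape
(37, 3, 5)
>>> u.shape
(37, 3)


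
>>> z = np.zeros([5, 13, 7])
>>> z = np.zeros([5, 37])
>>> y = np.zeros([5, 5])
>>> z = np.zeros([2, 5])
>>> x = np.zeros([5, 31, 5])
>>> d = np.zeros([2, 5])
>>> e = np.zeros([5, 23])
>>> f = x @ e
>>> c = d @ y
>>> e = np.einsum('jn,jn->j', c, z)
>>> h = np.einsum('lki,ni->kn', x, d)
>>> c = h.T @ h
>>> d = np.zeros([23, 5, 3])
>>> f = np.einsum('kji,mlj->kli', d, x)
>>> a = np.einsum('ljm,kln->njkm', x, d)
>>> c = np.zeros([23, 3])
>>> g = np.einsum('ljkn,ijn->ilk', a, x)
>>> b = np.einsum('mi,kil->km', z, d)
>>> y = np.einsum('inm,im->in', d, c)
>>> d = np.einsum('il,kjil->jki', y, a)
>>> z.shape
(2, 5)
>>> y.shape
(23, 5)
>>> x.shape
(5, 31, 5)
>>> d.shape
(31, 3, 23)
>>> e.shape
(2,)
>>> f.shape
(23, 31, 3)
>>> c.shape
(23, 3)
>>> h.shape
(31, 2)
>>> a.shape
(3, 31, 23, 5)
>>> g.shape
(5, 3, 23)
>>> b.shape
(23, 2)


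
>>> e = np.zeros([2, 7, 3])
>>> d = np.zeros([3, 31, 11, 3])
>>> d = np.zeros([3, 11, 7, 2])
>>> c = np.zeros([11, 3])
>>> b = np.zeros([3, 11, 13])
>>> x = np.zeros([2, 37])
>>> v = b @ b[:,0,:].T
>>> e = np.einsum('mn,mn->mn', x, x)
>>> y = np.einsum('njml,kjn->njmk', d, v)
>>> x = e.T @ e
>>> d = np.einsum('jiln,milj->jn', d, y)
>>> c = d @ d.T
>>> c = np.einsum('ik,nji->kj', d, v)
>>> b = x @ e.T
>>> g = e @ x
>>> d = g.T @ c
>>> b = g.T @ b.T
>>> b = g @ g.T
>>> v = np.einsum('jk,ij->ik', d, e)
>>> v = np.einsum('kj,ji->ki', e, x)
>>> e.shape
(2, 37)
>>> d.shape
(37, 11)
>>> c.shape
(2, 11)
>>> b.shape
(2, 2)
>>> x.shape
(37, 37)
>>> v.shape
(2, 37)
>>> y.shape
(3, 11, 7, 3)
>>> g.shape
(2, 37)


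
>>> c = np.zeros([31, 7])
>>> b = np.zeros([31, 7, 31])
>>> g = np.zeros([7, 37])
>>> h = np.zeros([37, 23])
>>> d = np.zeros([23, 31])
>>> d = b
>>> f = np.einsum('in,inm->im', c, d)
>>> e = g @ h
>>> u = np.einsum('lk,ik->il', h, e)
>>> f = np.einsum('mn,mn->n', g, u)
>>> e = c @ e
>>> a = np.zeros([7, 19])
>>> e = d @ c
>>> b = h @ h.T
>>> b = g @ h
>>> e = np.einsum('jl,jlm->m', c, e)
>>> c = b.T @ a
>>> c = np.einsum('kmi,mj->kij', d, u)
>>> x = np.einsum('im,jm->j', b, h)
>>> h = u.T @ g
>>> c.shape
(31, 31, 37)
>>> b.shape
(7, 23)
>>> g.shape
(7, 37)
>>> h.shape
(37, 37)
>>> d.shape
(31, 7, 31)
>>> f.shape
(37,)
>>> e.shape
(7,)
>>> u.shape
(7, 37)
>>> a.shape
(7, 19)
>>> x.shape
(37,)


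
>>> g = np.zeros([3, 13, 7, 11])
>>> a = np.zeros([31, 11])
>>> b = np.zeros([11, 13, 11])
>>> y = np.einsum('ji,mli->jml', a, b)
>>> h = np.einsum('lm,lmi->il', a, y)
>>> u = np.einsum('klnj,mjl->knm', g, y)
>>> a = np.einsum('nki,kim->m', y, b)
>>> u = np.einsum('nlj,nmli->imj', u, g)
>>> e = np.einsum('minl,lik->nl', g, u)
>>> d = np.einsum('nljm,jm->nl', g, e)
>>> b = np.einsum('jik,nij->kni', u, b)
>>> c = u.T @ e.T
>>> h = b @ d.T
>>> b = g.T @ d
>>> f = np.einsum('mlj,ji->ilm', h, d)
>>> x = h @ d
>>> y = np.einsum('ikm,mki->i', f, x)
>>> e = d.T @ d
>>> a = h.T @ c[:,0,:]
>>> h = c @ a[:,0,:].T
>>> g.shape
(3, 13, 7, 11)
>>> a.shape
(3, 11, 7)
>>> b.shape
(11, 7, 13, 13)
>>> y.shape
(13,)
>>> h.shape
(31, 13, 3)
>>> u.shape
(11, 13, 31)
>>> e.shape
(13, 13)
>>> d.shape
(3, 13)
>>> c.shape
(31, 13, 7)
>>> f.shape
(13, 11, 31)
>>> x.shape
(31, 11, 13)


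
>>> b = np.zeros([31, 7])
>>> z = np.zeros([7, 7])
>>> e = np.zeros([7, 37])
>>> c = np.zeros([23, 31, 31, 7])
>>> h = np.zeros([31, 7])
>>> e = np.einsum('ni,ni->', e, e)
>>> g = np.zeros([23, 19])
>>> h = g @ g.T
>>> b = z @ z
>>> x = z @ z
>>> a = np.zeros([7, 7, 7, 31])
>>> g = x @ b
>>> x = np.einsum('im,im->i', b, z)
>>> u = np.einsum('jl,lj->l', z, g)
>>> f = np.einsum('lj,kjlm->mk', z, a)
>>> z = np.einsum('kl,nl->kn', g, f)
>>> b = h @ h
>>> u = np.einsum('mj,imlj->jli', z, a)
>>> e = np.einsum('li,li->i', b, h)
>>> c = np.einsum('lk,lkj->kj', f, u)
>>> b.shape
(23, 23)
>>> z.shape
(7, 31)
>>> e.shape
(23,)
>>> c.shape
(7, 7)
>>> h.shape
(23, 23)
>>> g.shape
(7, 7)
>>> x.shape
(7,)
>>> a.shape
(7, 7, 7, 31)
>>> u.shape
(31, 7, 7)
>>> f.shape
(31, 7)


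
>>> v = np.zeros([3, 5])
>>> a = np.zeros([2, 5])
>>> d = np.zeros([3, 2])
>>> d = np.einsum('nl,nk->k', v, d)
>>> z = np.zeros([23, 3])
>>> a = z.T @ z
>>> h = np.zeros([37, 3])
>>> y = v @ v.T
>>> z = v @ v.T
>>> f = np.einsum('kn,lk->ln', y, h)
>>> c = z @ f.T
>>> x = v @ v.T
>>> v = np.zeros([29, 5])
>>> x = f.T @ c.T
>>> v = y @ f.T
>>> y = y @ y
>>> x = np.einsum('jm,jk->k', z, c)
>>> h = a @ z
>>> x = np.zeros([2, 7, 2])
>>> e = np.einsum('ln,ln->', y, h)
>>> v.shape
(3, 37)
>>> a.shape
(3, 3)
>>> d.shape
(2,)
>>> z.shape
(3, 3)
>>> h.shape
(3, 3)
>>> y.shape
(3, 3)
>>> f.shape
(37, 3)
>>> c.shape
(3, 37)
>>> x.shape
(2, 7, 2)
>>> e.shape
()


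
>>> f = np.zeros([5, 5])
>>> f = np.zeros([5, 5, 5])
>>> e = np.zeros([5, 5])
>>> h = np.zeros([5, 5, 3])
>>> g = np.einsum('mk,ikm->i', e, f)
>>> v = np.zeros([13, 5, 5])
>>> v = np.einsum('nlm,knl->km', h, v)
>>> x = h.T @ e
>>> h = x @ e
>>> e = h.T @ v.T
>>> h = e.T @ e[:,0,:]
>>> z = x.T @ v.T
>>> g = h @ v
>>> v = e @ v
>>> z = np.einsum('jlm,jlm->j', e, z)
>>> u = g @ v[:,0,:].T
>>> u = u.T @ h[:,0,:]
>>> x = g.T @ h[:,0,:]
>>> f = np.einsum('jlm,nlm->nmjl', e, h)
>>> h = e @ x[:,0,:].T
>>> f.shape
(13, 13, 5, 5)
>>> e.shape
(5, 5, 13)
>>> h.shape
(5, 5, 3)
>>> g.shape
(13, 5, 3)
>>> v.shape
(5, 5, 3)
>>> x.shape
(3, 5, 13)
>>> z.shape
(5,)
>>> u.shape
(5, 5, 13)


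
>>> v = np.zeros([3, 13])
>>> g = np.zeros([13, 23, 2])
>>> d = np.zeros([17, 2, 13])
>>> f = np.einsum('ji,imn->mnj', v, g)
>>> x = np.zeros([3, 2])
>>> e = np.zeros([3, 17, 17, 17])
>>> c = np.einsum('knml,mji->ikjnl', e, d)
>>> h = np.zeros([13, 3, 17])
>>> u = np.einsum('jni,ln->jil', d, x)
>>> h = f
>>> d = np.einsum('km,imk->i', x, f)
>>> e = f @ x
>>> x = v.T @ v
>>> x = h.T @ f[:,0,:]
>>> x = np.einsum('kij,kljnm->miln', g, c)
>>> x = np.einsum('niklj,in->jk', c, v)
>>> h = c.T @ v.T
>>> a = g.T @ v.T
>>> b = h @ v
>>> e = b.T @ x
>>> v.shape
(3, 13)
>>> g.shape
(13, 23, 2)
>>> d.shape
(23,)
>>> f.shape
(23, 2, 3)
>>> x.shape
(17, 2)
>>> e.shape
(13, 3, 2, 17, 2)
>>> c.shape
(13, 3, 2, 17, 17)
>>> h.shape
(17, 17, 2, 3, 3)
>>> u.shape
(17, 13, 3)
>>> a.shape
(2, 23, 3)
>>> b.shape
(17, 17, 2, 3, 13)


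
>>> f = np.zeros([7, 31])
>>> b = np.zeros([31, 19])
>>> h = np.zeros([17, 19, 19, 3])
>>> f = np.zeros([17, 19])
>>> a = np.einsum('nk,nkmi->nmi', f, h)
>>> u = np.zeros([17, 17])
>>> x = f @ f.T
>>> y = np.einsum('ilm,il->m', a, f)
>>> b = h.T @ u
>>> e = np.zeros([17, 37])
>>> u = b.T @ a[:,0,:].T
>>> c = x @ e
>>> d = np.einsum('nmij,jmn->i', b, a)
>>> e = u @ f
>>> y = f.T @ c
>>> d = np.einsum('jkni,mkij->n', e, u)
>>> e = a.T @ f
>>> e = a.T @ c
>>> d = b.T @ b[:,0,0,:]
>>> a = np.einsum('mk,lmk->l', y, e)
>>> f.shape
(17, 19)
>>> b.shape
(3, 19, 19, 17)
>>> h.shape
(17, 19, 19, 3)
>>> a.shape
(3,)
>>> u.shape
(17, 19, 19, 17)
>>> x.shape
(17, 17)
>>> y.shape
(19, 37)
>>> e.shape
(3, 19, 37)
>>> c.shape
(17, 37)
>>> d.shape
(17, 19, 19, 17)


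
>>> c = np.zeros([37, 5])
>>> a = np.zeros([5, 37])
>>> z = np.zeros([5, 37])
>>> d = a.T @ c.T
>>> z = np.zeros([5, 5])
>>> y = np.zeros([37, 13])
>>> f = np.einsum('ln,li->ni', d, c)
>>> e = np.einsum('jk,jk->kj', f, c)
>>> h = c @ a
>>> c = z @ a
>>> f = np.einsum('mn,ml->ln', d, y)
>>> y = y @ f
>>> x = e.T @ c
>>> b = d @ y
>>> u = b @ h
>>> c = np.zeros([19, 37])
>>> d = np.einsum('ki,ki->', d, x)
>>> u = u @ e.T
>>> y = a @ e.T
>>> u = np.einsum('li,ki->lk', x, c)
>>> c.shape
(19, 37)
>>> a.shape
(5, 37)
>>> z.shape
(5, 5)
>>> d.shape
()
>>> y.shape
(5, 5)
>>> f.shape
(13, 37)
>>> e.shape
(5, 37)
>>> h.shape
(37, 37)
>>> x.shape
(37, 37)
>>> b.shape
(37, 37)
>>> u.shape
(37, 19)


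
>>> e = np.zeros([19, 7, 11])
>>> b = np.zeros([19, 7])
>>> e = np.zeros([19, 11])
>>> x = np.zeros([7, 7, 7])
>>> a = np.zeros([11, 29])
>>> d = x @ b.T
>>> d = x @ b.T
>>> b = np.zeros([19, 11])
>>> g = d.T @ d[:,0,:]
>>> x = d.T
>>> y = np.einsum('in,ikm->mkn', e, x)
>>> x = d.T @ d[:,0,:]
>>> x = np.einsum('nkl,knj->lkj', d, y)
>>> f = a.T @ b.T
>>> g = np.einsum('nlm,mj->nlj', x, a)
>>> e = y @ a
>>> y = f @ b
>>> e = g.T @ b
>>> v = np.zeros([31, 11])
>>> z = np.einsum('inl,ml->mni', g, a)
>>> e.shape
(29, 7, 11)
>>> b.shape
(19, 11)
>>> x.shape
(19, 7, 11)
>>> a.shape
(11, 29)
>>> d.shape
(7, 7, 19)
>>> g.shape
(19, 7, 29)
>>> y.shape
(29, 11)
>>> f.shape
(29, 19)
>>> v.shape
(31, 11)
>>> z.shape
(11, 7, 19)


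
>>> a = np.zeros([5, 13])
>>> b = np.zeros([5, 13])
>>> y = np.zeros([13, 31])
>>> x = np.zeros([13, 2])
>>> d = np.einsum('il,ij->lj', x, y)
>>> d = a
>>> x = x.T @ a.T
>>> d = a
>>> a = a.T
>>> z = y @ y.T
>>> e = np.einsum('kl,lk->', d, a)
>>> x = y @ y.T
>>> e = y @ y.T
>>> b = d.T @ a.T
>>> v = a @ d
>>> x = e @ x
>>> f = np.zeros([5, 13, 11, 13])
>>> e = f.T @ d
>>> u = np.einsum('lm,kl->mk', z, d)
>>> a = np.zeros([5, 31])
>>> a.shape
(5, 31)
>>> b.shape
(13, 13)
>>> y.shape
(13, 31)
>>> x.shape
(13, 13)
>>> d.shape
(5, 13)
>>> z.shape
(13, 13)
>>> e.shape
(13, 11, 13, 13)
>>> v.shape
(13, 13)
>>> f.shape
(5, 13, 11, 13)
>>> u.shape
(13, 5)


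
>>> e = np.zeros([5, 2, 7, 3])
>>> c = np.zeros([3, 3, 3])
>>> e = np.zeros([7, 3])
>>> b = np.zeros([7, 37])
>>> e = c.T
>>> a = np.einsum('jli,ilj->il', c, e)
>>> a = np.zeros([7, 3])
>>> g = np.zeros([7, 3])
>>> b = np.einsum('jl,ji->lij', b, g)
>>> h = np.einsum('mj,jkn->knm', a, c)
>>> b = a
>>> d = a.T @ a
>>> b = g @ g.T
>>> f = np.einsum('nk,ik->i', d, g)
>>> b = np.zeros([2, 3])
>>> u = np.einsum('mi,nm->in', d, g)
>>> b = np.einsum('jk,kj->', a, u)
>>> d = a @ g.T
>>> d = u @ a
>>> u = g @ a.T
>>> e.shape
(3, 3, 3)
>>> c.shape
(3, 3, 3)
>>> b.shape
()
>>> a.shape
(7, 3)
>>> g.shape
(7, 3)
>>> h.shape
(3, 3, 7)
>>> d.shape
(3, 3)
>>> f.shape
(7,)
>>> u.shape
(7, 7)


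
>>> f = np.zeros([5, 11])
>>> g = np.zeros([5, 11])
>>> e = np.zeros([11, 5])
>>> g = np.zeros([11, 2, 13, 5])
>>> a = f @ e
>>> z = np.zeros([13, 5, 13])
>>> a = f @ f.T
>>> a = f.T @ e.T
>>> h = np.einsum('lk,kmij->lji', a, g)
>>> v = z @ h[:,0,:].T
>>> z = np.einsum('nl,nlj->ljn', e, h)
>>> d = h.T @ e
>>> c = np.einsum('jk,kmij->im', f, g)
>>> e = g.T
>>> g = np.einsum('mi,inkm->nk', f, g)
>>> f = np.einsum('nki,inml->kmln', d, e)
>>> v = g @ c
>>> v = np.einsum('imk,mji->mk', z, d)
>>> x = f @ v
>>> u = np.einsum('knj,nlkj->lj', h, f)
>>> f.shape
(5, 2, 11, 13)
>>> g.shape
(2, 13)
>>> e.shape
(5, 13, 2, 11)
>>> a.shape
(11, 11)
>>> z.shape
(5, 13, 11)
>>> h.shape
(11, 5, 13)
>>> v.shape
(13, 11)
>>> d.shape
(13, 5, 5)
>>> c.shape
(13, 2)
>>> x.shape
(5, 2, 11, 11)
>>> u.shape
(2, 13)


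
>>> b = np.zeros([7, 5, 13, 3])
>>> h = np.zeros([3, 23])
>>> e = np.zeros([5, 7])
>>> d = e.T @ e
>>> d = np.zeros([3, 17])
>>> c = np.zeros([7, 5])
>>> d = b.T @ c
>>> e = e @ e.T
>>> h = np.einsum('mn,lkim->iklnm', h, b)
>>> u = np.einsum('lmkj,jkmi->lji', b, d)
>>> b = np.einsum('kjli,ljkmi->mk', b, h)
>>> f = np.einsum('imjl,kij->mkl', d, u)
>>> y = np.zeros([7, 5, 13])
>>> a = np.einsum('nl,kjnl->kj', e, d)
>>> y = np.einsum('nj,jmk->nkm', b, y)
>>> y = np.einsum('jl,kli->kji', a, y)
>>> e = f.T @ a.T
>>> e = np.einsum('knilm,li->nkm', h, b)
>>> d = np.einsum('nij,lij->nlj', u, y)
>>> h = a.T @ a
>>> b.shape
(23, 7)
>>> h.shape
(13, 13)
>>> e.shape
(5, 13, 3)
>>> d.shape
(7, 23, 5)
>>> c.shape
(7, 5)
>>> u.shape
(7, 3, 5)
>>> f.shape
(13, 7, 5)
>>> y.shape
(23, 3, 5)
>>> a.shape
(3, 13)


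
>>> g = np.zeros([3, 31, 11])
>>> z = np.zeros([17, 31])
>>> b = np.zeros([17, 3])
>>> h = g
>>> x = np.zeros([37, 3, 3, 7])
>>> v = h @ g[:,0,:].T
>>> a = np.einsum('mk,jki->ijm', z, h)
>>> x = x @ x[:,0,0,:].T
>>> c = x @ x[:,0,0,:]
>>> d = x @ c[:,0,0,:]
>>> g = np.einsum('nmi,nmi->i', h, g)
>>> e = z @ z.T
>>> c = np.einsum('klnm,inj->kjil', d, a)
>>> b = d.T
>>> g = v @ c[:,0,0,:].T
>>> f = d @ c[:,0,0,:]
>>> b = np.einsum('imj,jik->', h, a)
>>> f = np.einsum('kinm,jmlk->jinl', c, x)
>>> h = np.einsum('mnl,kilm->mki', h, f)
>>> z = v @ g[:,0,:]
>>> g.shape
(3, 31, 37)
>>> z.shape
(3, 31, 37)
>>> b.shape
()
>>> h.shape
(3, 37, 17)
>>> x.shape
(37, 3, 3, 37)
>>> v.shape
(3, 31, 3)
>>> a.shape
(11, 3, 17)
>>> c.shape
(37, 17, 11, 3)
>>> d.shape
(37, 3, 3, 37)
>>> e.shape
(17, 17)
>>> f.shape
(37, 17, 11, 3)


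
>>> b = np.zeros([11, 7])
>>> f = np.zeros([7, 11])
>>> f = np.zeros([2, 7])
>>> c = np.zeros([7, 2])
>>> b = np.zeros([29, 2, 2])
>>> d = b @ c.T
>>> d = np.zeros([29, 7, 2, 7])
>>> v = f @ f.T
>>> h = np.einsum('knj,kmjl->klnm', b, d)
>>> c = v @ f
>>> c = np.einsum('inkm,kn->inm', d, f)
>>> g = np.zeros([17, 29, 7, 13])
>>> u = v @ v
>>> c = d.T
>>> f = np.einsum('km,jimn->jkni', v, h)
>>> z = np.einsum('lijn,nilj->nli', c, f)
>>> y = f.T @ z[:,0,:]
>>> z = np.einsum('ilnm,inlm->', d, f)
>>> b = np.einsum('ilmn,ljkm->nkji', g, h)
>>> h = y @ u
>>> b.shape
(13, 2, 7, 17)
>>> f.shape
(29, 2, 7, 7)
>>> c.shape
(7, 2, 7, 29)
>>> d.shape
(29, 7, 2, 7)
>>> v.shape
(2, 2)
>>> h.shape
(7, 7, 2, 2)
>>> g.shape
(17, 29, 7, 13)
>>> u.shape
(2, 2)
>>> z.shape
()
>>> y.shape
(7, 7, 2, 2)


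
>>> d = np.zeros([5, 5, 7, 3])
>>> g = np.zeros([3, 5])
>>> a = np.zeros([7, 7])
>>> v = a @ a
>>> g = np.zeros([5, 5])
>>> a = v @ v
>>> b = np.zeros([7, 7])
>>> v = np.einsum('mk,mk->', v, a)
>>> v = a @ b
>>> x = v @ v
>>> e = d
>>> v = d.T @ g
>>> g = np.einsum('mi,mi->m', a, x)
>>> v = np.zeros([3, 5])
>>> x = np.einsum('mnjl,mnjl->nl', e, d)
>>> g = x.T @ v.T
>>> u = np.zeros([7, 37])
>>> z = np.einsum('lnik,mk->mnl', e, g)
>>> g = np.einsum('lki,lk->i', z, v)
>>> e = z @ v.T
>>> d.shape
(5, 5, 7, 3)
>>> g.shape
(5,)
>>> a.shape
(7, 7)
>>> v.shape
(3, 5)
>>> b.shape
(7, 7)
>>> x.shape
(5, 3)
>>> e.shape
(3, 5, 3)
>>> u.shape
(7, 37)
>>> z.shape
(3, 5, 5)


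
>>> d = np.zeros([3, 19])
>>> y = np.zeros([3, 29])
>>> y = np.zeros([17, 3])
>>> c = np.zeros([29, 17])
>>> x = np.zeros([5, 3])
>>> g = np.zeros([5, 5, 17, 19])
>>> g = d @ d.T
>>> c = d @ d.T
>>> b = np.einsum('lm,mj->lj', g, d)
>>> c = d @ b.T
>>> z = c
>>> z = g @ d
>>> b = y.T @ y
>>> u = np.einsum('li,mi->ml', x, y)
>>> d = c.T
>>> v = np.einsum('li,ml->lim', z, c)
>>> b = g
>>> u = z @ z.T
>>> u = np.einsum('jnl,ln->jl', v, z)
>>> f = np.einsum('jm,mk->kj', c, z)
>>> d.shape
(3, 3)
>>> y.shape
(17, 3)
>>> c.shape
(3, 3)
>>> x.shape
(5, 3)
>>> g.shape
(3, 3)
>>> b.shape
(3, 3)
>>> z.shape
(3, 19)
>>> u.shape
(3, 3)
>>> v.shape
(3, 19, 3)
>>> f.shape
(19, 3)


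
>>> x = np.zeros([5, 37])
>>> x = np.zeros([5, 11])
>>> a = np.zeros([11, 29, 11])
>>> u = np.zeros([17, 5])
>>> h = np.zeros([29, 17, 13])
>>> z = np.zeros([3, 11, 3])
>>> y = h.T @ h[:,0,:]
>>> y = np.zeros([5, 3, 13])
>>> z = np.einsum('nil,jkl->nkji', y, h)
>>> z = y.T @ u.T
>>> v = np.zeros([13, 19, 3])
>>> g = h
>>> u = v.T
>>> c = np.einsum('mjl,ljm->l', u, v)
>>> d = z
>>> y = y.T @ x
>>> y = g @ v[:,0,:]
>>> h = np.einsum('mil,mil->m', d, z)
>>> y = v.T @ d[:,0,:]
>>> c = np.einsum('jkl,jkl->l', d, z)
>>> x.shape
(5, 11)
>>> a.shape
(11, 29, 11)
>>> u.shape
(3, 19, 13)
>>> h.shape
(13,)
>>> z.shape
(13, 3, 17)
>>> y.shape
(3, 19, 17)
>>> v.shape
(13, 19, 3)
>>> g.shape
(29, 17, 13)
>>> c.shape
(17,)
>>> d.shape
(13, 3, 17)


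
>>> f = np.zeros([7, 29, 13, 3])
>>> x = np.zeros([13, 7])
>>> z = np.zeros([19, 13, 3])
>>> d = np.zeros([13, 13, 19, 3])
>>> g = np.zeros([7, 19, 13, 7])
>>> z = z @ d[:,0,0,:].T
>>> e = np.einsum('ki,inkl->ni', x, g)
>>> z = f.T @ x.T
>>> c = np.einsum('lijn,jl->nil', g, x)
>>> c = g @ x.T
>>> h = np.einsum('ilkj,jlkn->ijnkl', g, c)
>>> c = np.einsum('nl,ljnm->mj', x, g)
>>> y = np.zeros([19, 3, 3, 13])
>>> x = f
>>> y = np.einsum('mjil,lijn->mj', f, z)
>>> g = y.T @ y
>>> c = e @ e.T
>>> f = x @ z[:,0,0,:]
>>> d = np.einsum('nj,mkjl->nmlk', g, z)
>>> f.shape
(7, 29, 13, 13)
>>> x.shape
(7, 29, 13, 3)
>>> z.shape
(3, 13, 29, 13)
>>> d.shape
(29, 3, 13, 13)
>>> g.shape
(29, 29)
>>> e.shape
(19, 7)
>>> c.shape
(19, 19)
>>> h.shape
(7, 7, 13, 13, 19)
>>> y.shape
(7, 29)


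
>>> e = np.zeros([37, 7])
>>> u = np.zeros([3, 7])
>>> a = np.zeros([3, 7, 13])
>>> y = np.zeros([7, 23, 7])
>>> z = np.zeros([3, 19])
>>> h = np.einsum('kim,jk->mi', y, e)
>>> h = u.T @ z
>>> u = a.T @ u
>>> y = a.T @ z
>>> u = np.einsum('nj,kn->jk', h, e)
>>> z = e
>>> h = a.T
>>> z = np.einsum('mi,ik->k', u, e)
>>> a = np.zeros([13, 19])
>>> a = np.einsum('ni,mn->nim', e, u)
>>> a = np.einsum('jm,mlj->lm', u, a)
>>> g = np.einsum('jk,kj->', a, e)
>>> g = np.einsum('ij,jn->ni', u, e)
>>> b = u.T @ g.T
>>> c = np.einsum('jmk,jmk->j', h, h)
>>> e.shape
(37, 7)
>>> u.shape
(19, 37)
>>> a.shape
(7, 37)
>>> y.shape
(13, 7, 19)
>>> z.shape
(7,)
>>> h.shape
(13, 7, 3)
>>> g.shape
(7, 19)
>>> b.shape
(37, 7)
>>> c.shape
(13,)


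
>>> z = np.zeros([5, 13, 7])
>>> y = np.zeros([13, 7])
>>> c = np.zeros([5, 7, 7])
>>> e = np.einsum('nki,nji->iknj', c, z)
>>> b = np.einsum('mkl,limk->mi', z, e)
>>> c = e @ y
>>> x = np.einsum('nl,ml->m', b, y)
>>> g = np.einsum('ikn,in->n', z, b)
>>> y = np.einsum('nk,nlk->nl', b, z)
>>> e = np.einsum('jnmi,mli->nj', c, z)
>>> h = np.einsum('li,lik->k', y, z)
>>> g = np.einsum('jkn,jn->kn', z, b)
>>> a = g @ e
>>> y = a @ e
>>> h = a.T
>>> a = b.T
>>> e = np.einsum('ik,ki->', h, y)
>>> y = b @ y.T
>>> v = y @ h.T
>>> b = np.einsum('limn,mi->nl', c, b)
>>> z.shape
(5, 13, 7)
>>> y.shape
(5, 13)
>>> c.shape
(7, 7, 5, 7)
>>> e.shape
()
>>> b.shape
(7, 7)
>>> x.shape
(13,)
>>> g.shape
(13, 7)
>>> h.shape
(7, 13)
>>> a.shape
(7, 5)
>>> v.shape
(5, 7)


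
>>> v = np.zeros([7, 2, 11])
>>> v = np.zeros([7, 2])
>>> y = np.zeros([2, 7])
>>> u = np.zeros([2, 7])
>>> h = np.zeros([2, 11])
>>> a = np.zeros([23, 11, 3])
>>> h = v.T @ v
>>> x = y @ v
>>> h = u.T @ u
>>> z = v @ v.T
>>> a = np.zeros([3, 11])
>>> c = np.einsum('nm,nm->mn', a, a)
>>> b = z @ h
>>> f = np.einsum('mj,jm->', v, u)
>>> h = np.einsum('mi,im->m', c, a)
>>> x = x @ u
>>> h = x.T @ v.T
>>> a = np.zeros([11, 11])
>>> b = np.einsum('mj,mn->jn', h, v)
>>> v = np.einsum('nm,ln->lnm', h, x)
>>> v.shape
(2, 7, 7)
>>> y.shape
(2, 7)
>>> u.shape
(2, 7)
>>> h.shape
(7, 7)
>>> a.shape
(11, 11)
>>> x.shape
(2, 7)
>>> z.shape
(7, 7)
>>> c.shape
(11, 3)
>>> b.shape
(7, 2)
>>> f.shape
()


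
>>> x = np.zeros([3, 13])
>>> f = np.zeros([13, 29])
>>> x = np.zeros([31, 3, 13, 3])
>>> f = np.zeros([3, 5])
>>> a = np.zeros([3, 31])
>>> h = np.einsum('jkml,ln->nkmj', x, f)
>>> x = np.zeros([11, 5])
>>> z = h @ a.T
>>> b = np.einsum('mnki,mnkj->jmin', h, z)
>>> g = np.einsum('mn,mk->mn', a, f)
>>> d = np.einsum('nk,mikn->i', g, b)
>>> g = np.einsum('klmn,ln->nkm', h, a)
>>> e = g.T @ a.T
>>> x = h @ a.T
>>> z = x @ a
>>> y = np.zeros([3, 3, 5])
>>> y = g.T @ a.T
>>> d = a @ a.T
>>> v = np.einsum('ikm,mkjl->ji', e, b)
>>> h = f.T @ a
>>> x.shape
(5, 3, 13, 3)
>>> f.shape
(3, 5)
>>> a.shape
(3, 31)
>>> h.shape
(5, 31)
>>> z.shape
(5, 3, 13, 31)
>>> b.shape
(3, 5, 31, 3)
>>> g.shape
(31, 5, 13)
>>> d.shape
(3, 3)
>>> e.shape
(13, 5, 3)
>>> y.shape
(13, 5, 3)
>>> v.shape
(31, 13)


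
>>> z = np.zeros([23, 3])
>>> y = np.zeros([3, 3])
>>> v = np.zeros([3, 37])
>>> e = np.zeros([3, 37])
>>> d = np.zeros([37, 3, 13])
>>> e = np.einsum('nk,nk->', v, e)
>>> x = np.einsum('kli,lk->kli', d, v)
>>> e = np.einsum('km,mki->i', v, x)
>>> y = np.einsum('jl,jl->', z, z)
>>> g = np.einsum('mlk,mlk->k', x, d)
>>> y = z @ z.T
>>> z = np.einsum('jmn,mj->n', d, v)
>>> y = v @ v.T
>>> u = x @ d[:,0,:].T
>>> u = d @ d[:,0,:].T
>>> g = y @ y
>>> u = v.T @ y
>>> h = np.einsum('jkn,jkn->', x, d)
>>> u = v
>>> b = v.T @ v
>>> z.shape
(13,)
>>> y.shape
(3, 3)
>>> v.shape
(3, 37)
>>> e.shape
(13,)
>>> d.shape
(37, 3, 13)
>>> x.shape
(37, 3, 13)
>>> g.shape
(3, 3)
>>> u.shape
(3, 37)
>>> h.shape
()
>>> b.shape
(37, 37)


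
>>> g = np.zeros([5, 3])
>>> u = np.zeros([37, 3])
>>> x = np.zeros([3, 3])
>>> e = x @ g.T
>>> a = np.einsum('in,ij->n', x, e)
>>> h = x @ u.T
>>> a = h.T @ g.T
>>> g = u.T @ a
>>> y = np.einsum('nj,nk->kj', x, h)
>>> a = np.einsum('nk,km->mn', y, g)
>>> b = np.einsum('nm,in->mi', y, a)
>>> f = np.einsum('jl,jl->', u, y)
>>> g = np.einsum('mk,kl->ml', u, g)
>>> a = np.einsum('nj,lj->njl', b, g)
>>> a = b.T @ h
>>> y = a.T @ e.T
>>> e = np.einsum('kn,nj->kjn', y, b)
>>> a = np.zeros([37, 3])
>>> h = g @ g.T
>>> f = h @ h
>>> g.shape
(37, 5)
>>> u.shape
(37, 3)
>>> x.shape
(3, 3)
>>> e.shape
(37, 5, 3)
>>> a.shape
(37, 3)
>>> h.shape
(37, 37)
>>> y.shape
(37, 3)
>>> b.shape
(3, 5)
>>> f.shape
(37, 37)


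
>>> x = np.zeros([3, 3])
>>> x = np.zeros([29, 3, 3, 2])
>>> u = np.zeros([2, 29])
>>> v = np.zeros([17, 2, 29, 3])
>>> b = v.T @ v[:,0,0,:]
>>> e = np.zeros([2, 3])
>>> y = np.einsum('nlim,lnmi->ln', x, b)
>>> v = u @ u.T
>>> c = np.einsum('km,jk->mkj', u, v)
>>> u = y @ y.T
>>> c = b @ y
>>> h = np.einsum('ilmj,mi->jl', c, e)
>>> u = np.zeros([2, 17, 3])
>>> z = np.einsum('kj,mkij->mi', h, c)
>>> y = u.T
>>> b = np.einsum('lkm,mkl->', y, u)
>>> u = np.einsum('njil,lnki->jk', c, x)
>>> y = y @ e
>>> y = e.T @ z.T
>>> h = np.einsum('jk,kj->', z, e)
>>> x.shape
(29, 3, 3, 2)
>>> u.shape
(29, 3)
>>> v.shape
(2, 2)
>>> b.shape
()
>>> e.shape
(2, 3)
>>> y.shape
(3, 3)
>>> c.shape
(3, 29, 2, 29)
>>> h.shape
()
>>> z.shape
(3, 2)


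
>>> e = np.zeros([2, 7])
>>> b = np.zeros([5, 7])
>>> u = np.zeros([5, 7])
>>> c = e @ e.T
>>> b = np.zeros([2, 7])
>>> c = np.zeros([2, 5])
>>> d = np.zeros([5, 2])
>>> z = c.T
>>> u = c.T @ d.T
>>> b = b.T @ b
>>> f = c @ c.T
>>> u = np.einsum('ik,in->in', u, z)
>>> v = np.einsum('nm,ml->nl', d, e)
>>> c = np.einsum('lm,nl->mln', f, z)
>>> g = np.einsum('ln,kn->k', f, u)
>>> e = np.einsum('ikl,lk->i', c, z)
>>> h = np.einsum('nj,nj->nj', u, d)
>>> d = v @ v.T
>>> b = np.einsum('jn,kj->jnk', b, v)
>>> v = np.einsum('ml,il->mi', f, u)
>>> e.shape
(2,)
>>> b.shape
(7, 7, 5)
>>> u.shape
(5, 2)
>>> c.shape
(2, 2, 5)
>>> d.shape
(5, 5)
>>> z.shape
(5, 2)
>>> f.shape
(2, 2)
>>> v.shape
(2, 5)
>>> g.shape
(5,)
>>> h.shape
(5, 2)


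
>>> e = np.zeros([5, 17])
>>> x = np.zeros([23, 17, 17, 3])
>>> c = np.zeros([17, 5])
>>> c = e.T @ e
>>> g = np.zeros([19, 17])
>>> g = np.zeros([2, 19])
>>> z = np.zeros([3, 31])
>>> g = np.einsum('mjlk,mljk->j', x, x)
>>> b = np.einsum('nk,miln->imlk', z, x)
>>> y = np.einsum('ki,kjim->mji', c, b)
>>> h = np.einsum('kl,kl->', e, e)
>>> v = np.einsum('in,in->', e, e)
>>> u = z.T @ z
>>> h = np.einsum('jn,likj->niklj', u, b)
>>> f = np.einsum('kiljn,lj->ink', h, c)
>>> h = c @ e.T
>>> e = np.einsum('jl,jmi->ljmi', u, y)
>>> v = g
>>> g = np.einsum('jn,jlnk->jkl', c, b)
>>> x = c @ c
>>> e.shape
(31, 31, 23, 17)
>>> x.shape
(17, 17)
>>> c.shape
(17, 17)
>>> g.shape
(17, 31, 23)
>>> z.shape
(3, 31)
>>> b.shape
(17, 23, 17, 31)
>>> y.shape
(31, 23, 17)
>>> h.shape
(17, 5)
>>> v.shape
(17,)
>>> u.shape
(31, 31)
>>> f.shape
(23, 31, 31)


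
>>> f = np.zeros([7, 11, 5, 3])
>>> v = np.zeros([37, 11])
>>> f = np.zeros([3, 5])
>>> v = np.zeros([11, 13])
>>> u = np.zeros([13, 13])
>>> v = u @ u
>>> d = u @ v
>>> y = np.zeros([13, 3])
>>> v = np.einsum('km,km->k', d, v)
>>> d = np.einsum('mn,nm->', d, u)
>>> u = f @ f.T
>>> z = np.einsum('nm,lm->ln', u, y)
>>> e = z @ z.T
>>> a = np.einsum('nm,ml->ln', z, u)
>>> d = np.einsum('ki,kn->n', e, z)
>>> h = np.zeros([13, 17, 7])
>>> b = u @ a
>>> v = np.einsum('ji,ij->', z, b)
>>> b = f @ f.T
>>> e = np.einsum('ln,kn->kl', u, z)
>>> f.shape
(3, 5)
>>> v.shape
()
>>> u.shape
(3, 3)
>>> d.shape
(3,)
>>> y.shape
(13, 3)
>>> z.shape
(13, 3)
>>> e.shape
(13, 3)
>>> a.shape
(3, 13)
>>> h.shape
(13, 17, 7)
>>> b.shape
(3, 3)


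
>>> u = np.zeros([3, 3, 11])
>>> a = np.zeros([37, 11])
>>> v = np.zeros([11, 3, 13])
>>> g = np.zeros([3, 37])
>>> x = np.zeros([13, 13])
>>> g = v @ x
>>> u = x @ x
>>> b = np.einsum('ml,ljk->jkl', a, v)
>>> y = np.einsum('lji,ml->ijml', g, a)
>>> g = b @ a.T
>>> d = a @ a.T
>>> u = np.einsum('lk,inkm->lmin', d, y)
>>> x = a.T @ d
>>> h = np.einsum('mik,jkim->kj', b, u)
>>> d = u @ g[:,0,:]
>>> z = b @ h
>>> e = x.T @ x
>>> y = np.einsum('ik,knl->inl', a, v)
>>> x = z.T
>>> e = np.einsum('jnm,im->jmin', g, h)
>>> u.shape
(37, 11, 13, 3)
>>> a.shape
(37, 11)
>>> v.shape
(11, 3, 13)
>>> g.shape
(3, 13, 37)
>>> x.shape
(37, 13, 3)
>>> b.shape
(3, 13, 11)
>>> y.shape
(37, 3, 13)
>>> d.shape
(37, 11, 13, 37)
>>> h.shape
(11, 37)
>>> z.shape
(3, 13, 37)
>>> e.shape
(3, 37, 11, 13)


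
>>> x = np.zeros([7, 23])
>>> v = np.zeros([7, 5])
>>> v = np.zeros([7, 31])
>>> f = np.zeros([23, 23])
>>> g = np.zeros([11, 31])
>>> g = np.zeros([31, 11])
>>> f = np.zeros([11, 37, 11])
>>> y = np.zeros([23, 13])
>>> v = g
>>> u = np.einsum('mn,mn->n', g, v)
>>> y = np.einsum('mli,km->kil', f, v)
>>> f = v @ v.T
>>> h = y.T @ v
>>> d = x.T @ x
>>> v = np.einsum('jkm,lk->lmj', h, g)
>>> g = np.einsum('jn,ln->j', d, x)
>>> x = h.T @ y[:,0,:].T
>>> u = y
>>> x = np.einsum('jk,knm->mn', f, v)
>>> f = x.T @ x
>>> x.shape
(37, 11)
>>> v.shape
(31, 11, 37)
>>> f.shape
(11, 11)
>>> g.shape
(23,)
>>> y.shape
(31, 11, 37)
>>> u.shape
(31, 11, 37)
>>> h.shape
(37, 11, 11)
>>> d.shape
(23, 23)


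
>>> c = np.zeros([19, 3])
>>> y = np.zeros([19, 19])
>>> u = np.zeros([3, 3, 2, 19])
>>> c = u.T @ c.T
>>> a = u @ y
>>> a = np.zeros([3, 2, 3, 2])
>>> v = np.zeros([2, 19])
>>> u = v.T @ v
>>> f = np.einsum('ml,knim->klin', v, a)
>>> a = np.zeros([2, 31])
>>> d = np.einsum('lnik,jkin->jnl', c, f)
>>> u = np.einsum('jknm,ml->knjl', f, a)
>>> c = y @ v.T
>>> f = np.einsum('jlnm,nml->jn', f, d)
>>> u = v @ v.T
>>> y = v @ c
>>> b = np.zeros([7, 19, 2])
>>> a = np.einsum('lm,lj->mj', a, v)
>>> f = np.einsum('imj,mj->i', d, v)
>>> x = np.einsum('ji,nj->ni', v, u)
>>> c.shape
(19, 2)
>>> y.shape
(2, 2)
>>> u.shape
(2, 2)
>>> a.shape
(31, 19)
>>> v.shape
(2, 19)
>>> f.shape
(3,)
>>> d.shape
(3, 2, 19)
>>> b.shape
(7, 19, 2)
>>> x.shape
(2, 19)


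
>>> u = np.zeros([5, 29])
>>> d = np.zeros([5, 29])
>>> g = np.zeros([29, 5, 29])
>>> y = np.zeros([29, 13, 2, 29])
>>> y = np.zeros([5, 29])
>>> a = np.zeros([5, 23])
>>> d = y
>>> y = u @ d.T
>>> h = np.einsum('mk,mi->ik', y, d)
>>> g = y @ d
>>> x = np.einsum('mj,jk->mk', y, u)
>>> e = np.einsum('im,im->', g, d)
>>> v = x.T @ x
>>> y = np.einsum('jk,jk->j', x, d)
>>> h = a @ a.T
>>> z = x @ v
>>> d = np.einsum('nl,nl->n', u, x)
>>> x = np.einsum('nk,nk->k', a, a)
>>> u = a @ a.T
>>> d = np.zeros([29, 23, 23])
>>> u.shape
(5, 5)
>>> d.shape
(29, 23, 23)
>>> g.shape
(5, 29)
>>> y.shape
(5,)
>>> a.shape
(5, 23)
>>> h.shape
(5, 5)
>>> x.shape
(23,)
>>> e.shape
()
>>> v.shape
(29, 29)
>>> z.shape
(5, 29)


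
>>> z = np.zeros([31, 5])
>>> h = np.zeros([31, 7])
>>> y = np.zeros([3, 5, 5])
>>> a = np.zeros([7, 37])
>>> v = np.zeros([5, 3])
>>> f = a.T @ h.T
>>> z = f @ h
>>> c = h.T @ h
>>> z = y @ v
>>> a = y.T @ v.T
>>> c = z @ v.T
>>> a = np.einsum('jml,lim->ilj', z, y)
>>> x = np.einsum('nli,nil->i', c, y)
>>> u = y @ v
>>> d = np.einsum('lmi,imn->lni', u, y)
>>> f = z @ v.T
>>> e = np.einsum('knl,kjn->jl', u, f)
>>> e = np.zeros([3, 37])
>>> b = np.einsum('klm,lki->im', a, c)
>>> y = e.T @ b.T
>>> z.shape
(3, 5, 3)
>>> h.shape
(31, 7)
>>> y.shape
(37, 5)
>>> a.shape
(5, 3, 3)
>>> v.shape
(5, 3)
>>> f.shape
(3, 5, 5)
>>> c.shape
(3, 5, 5)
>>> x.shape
(5,)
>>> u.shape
(3, 5, 3)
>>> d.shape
(3, 5, 3)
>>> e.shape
(3, 37)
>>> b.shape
(5, 3)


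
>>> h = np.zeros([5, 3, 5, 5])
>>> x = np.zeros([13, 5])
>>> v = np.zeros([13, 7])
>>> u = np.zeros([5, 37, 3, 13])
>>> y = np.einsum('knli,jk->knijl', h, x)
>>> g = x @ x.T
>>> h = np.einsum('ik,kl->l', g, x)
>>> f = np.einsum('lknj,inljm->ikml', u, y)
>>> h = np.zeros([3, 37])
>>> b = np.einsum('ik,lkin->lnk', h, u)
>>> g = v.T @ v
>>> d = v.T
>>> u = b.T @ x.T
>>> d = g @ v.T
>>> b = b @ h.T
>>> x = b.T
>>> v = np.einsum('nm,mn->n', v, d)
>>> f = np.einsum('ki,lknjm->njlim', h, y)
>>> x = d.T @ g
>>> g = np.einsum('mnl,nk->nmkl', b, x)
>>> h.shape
(3, 37)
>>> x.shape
(13, 7)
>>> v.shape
(13,)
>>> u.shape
(37, 13, 13)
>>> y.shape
(5, 3, 5, 13, 5)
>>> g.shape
(13, 5, 7, 3)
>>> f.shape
(5, 13, 5, 37, 5)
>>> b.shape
(5, 13, 3)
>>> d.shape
(7, 13)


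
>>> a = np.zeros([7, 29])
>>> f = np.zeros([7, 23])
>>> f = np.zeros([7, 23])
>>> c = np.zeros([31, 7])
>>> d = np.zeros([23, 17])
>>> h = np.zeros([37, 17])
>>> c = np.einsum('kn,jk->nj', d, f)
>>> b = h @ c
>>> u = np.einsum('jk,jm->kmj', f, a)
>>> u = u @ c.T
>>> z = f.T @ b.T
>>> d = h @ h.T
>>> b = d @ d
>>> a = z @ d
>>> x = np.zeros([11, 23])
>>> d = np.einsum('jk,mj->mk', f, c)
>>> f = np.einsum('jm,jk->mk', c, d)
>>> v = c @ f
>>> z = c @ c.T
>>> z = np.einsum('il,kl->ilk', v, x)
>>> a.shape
(23, 37)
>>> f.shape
(7, 23)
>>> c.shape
(17, 7)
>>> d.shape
(17, 23)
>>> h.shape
(37, 17)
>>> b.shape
(37, 37)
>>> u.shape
(23, 29, 17)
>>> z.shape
(17, 23, 11)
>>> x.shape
(11, 23)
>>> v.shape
(17, 23)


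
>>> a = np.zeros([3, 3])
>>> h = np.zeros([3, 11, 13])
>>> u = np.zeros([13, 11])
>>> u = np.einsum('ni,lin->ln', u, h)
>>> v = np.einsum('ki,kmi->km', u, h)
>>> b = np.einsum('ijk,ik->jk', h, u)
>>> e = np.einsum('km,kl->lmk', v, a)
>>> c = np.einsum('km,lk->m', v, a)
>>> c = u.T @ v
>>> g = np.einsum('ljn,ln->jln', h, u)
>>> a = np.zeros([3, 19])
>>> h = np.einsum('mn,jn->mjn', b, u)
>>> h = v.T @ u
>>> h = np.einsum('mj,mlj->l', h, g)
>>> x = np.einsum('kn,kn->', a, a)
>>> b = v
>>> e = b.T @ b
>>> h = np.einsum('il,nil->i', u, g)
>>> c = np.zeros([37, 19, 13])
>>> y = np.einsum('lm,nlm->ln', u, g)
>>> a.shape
(3, 19)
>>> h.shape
(3,)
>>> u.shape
(3, 13)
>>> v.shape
(3, 11)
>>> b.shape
(3, 11)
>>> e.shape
(11, 11)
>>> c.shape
(37, 19, 13)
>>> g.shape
(11, 3, 13)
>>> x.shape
()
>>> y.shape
(3, 11)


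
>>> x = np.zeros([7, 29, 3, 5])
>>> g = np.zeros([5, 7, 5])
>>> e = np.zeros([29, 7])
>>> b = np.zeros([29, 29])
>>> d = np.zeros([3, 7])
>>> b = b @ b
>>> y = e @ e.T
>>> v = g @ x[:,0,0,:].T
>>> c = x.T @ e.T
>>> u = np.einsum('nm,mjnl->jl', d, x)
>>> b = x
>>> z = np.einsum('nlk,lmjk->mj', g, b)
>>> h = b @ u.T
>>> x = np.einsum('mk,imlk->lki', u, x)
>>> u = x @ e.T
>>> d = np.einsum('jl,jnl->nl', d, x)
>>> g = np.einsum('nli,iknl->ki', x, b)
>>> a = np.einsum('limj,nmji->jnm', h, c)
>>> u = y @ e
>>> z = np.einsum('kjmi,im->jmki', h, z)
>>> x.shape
(3, 5, 7)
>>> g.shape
(29, 7)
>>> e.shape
(29, 7)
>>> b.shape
(7, 29, 3, 5)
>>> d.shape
(5, 7)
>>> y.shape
(29, 29)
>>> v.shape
(5, 7, 7)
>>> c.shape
(5, 3, 29, 29)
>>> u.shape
(29, 7)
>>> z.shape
(29, 3, 7, 29)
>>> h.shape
(7, 29, 3, 29)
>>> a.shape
(29, 5, 3)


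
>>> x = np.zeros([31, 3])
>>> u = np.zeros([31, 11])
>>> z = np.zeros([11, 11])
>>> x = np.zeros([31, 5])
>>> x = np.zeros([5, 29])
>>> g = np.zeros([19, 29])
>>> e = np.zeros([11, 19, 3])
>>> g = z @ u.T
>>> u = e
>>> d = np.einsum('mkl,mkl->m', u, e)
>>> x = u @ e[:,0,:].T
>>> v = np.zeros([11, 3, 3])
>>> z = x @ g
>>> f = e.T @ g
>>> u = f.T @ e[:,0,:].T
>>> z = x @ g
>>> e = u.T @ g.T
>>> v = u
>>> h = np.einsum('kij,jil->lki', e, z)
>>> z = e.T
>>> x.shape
(11, 19, 11)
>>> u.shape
(31, 19, 11)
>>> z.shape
(11, 19, 11)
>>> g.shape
(11, 31)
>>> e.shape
(11, 19, 11)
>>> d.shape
(11,)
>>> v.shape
(31, 19, 11)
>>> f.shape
(3, 19, 31)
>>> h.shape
(31, 11, 19)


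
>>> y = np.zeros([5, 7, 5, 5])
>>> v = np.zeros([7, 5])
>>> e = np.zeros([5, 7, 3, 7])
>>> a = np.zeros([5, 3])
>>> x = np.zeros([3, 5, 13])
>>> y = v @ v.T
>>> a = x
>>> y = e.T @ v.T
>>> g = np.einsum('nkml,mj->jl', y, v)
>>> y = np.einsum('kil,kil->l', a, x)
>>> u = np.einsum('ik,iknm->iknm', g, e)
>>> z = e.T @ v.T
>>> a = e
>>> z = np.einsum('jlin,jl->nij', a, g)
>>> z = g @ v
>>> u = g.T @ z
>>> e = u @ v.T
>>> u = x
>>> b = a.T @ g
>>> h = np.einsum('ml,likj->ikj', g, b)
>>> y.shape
(13,)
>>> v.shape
(7, 5)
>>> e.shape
(7, 7)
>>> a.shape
(5, 7, 3, 7)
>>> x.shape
(3, 5, 13)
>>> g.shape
(5, 7)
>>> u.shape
(3, 5, 13)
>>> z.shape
(5, 5)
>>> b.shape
(7, 3, 7, 7)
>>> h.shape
(3, 7, 7)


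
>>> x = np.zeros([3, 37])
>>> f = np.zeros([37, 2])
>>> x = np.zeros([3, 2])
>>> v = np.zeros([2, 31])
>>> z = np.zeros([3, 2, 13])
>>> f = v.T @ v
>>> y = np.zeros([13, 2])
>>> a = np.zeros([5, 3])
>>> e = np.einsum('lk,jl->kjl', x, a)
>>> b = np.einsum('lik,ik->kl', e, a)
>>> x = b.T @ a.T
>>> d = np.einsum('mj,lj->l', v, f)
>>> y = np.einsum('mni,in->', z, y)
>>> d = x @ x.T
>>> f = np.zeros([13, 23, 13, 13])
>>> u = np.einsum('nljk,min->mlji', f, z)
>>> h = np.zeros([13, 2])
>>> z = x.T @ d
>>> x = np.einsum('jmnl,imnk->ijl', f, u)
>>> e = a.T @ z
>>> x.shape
(3, 13, 13)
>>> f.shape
(13, 23, 13, 13)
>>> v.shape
(2, 31)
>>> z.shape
(5, 2)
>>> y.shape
()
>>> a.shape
(5, 3)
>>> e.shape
(3, 2)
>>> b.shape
(3, 2)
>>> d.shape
(2, 2)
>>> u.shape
(3, 23, 13, 2)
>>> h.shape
(13, 2)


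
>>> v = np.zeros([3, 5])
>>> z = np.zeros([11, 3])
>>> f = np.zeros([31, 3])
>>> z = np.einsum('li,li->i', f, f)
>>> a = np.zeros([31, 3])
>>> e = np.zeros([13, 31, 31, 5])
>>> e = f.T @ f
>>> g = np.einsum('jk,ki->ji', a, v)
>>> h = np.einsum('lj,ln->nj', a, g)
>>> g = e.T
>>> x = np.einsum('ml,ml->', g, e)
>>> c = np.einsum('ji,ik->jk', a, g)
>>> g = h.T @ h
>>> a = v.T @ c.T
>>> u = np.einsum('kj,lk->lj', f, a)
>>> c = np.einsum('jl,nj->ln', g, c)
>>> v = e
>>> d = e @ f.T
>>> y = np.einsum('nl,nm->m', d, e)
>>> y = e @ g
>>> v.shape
(3, 3)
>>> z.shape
(3,)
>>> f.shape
(31, 3)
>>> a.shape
(5, 31)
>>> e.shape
(3, 3)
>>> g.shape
(3, 3)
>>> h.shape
(5, 3)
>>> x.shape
()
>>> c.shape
(3, 31)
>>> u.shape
(5, 3)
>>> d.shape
(3, 31)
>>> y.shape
(3, 3)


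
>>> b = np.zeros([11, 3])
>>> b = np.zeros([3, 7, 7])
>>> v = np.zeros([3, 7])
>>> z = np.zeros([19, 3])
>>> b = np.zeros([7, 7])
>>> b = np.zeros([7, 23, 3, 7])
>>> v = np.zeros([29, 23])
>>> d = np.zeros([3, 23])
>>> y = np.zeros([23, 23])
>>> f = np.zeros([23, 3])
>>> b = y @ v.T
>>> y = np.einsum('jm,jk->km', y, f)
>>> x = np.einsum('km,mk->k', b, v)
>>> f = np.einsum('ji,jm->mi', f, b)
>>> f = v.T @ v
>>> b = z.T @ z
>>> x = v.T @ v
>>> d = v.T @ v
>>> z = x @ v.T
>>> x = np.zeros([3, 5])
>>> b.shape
(3, 3)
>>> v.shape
(29, 23)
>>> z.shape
(23, 29)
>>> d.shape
(23, 23)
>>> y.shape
(3, 23)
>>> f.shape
(23, 23)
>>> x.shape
(3, 5)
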